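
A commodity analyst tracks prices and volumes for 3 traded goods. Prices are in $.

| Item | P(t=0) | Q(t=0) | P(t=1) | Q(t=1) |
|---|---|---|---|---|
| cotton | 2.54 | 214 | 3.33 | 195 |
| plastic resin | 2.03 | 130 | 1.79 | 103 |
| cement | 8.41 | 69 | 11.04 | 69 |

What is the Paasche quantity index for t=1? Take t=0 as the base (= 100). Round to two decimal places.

Paasche quantity index uses current-period prices as weights.
ΣP(t=1)·Q(t=1) = 3.33×195 + 1.79×103 + 11.04×69 = 649.35 + 184.37 + 761.76 = 1595.48
ΣP(t=1)·Q(t=0) = 3.33×214 + 1.79×130 + 11.04×69 = 712.62 + 232.7 + 761.76 = 1707.08
Index = 1595.48 / 1707.08 × 100 = 93.4625

93.46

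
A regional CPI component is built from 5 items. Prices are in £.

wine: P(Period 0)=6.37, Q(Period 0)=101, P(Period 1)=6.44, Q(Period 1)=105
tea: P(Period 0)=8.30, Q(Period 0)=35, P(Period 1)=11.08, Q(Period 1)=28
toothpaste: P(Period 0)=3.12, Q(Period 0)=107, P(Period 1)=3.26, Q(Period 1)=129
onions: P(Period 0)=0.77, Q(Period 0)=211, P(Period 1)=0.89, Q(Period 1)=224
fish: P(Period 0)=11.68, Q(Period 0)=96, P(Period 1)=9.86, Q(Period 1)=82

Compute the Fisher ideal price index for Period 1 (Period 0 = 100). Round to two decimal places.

99.02

Laspeyres component (base-period weights):
ΣP(Period 1)Q(Period 0) = 6.44×101 + 11.08×35 + 3.26×107 + 0.89×211 + 9.86×96 = 650.44 + 387.8 + 348.82 + 187.79 + 946.56 = 2521.41
ΣP(Period 0)Q(Period 0) = 6.37×101 + 8.30×35 + 3.12×107 + 0.77×211 + 11.68×96 = 643.37 + 290.5 + 333.84 + 162.47 + 1121.28 = 2551.46
L = 2521.41 / 2551.46 × 100 = 98.8222
Paasche component (current-period weights):
ΣP(Period 1)Q(Period 1) = 6.44×105 + 11.08×28 + 3.26×129 + 0.89×224 + 9.86×82 = 676.2 + 310.24 + 420.54 + 199.36 + 808.52 = 2414.86
ΣP(Period 0)Q(Period 1) = 6.37×105 + 8.30×28 + 3.12×129 + 0.77×224 + 11.68×82 = 668.85 + 232.4 + 402.48 + 172.48 + 957.76 = 2433.97
P = 2414.86 / 2433.97 × 100 = 99.2149
Fisher = √(L × P) = √(98.8222 × 99.2149) = 99.0184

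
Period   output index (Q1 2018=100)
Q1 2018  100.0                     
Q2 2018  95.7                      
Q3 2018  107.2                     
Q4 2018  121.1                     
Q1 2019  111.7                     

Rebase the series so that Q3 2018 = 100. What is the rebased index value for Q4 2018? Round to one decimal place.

113.0

Rebased(Q4 2018) = 121.1 / 107.2 × 100 = 112.9664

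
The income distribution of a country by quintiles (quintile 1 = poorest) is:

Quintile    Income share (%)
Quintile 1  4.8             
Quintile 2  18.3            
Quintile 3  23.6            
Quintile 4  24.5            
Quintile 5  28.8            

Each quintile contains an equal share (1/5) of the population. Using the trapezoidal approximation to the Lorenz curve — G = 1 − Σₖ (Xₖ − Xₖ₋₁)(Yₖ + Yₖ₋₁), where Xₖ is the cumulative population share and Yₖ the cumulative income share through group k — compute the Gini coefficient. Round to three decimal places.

Cumulative income shares Yₖ: 0.0480, 0.2310, 0.4670, 0.7120, 1.0000
Σ (Xₖ−Xₖ₋₁)(Yₖ+Yₖ₋₁) = (1/5)(0.0480+0.0000) + (1/5)(0.2310+0.0480) + (1/5)(0.4670+0.2310) + (1/5)(0.7120+0.4670) + (1/5)(1.0000+0.7120)
  = 0.0096 + 0.0558 + 0.1396 + 0.2358 + 0.3424 = 0.7832
G = 1 − 0.7832 = 0.2168

0.217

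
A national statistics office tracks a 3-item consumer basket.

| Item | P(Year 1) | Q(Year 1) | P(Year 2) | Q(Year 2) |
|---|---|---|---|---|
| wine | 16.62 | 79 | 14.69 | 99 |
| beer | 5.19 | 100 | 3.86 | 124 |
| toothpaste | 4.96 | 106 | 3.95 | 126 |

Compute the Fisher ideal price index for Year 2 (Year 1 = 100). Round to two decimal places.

Laspeyres component (base-period weights):
ΣP(Year 2)Q(Year 1) = 14.69×79 + 3.86×100 + 3.95×106 = 1160.51 + 386 + 418.7 = 1965.21
ΣP(Year 1)Q(Year 1) = 16.62×79 + 5.19×100 + 4.96×106 = 1312.98 + 519 + 525.76 = 2357.74
L = 1965.21 / 2357.74 × 100 = 83.3514
Paasche component (current-period weights):
ΣP(Year 2)Q(Year 2) = 14.69×99 + 3.86×124 + 3.95×126 = 1454.31 + 478.64 + 497.7 = 2430.65
ΣP(Year 1)Q(Year 2) = 16.62×99 + 5.19×124 + 4.96×126 = 1645.38 + 643.56 + 624.96 = 2913.9
P = 2430.65 / 2913.9 × 100 = 83.4157
Fisher = √(L × P) = √(83.3514 × 83.4157) = 83.3836

83.38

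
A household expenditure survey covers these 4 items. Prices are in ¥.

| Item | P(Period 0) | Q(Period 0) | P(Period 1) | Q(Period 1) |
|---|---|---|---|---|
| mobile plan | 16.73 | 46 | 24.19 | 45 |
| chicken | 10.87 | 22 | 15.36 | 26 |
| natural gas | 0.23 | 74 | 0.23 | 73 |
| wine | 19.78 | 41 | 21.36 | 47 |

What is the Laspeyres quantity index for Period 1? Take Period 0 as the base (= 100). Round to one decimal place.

Laspeyres quantity index uses base-period prices as weights.
ΣP(Period 0)·Q(Period 1) = 16.73×45 + 10.87×26 + 0.23×73 + 19.78×47 = 752.85 + 282.62 + 16.79 + 929.66 = 1981.92
ΣP(Period 0)·Q(Period 0) = 16.73×46 + 10.87×22 + 0.23×74 + 19.78×41 = 769.58 + 239.14 + 17.02 + 810.98 = 1836.72
Index = 1981.92 / 1836.72 × 100 = 107.9054

107.9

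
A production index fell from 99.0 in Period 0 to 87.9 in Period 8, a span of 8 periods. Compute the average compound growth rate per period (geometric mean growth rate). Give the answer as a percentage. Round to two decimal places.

Growth factor = (87.9/99.0)^(1/8) = (0.887879)^(1/8) = 0.985245
Growth rate = 0.985245 − 1 = -0.014755 = -1.4755%

-1.48%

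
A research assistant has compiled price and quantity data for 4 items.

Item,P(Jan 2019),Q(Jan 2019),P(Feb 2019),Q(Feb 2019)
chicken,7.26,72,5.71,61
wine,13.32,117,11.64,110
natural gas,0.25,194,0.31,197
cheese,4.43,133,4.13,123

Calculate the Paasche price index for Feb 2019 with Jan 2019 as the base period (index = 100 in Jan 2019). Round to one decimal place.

Paasche price index uses current-period quantities as weights.
ΣP(Feb 2019)·Q(Feb 2019) = 5.71×61 + 11.64×110 + 0.31×197 + 4.13×123 = 348.31 + 1280.4 + 61.07 + 507.99 = 2197.77
ΣP(Jan 2019)·Q(Feb 2019) = 7.26×61 + 13.32×110 + 0.25×197 + 4.43×123 = 442.86 + 1465.2 + 49.25 + 544.89 = 2502.2
Index = 2197.77 / 2502.2 × 100 = 87.8335

87.8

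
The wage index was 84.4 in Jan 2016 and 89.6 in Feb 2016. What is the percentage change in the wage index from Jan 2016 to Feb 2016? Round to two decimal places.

Change = (89.6 − 84.4) / 84.4 × 100
       = 5.2 / 84.4 × 100 = 6.1611%

6.16%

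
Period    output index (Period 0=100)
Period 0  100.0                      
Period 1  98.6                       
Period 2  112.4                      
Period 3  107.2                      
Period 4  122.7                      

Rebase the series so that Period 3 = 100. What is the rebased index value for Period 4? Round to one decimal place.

114.5

Rebased(Period 4) = 122.7 / 107.2 × 100 = 114.4590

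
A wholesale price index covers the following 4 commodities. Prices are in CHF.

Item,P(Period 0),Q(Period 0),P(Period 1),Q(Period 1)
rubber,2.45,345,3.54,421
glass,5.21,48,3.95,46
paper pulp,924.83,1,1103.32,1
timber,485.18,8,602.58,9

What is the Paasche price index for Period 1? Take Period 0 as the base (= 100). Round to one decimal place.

Paasche price index uses current-period quantities as weights.
ΣP(Period 1)·Q(Period 1) = 3.54×421 + 3.95×46 + 1103.32×1 + 602.58×9 = 1490.34 + 181.7 + 1103.32 + 5423.22 = 8198.58
ΣP(Period 0)·Q(Period 1) = 2.45×421 + 5.21×46 + 924.83×1 + 485.18×9 = 1031.45 + 239.66 + 924.83 + 4366.62 = 6562.56
Index = 8198.58 / 6562.56 × 100 = 124.9296

124.9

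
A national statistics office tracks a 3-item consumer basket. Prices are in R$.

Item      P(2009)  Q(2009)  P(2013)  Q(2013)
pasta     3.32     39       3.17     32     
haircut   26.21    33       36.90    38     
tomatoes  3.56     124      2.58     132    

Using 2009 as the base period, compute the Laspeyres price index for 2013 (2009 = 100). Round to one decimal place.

115.7

Laspeyres price index uses base-period quantities as weights.
ΣP(2013)·Q(2009) = 3.17×39 + 36.90×33 + 2.58×124 = 123.63 + 1217.7 + 319.92 = 1661.25
ΣP(2009)·Q(2009) = 3.32×39 + 26.21×33 + 3.56×124 = 129.48 + 864.93 + 441.44 = 1435.85
Index = 1661.25 / 1435.85 × 100 = 115.6980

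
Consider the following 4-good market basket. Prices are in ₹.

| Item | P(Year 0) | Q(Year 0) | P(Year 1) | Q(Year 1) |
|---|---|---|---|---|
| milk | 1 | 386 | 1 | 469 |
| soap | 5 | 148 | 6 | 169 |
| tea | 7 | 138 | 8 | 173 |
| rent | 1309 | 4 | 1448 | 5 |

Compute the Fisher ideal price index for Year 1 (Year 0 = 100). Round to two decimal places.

Laspeyres component (base-period weights):
ΣP(Year 1)Q(Year 0) = 1×386 + 6×148 + 8×138 + 1448×4 = 386 + 888 + 1104 + 5792 = 8170
ΣP(Year 0)Q(Year 0) = 1×386 + 5×148 + 7×138 + 1309×4 = 386 + 740 + 966 + 5236 = 7328
L = 8170 / 7328 × 100 = 111.4902
Paasche component (current-period weights):
ΣP(Year 1)Q(Year 1) = 1×469 + 6×169 + 8×173 + 1448×5 = 469 + 1014 + 1384 + 7240 = 10107
ΣP(Year 0)Q(Year 1) = 1×469 + 5×169 + 7×173 + 1309×5 = 469 + 845 + 1211 + 6545 = 9070
P = 10107 / 9070 × 100 = 111.4333
Fisher = √(L × P) = √(111.4902 × 111.4333) = 111.4617

111.46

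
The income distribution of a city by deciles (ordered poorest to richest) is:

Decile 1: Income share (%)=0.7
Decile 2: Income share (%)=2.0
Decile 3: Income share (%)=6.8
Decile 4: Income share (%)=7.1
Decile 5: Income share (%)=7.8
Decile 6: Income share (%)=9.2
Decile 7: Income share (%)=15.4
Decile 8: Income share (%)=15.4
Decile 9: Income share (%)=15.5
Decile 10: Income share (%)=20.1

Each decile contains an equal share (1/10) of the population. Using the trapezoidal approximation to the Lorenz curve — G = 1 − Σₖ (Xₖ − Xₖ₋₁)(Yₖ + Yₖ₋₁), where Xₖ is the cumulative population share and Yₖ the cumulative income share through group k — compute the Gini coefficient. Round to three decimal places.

Cumulative income shares Yₖ: 0.0070, 0.0270, 0.0950, 0.1660, 0.2440, 0.3360, 0.4900, 0.6440, 0.7990, 1.0000
Σ (Xₖ−Xₖ₋₁)(Yₖ+Yₖ₋₁) = (1/10)(0.0070+0.0000) + (1/10)(0.0270+0.0070) + (1/10)(0.0950+0.0270) + (1/10)(0.1660+0.0950) + (1/10)(0.2440+0.1660) + (1/10)(0.3360+0.2440) + (1/10)(0.4900+0.3360) + (1/10)(0.6440+0.4900) + (1/10)(0.7990+0.6440) + (1/10)(1.0000+0.7990)
  = 0.0007 + 0.0034 + 0.0122 + 0.0261 + 0.0410 + 0.0580 + 0.0826 + 0.1134 + 0.1443 + 0.1799 = 0.6616
G = 1 − 0.6616 = 0.3384

0.338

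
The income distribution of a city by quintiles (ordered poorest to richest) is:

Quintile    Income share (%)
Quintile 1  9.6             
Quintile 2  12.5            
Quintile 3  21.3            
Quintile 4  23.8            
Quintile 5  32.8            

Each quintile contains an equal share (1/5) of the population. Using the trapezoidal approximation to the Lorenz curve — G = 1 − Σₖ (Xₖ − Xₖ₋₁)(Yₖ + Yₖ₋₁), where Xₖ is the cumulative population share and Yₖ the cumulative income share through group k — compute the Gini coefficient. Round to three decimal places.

0.231

Cumulative income shares Yₖ: 0.0960, 0.2210, 0.4340, 0.6720, 1.0000
Σ (Xₖ−Xₖ₋₁)(Yₖ+Yₖ₋₁) = (1/5)(0.0960+0.0000) + (1/5)(0.2210+0.0960) + (1/5)(0.4340+0.2210) + (1/5)(0.6720+0.4340) + (1/5)(1.0000+0.6720)
  = 0.0192 + 0.0634 + 0.1310 + 0.2212 + 0.3344 = 0.7692
G = 1 − 0.7692 = 0.2308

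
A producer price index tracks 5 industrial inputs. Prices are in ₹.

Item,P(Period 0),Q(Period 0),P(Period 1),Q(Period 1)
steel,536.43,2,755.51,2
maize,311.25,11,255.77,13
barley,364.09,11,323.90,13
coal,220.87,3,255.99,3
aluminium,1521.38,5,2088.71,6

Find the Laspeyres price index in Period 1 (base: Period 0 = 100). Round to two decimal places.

Laspeyres price index uses base-period quantities as weights.
ΣP(Period 1)·Q(Period 0) = 755.51×2 + 255.77×11 + 323.90×11 + 255.99×3 + 2088.71×5 = 1511.02 + 2813.47 + 3562.9 + 767.97 + 10443.55 = 19098.91
ΣP(Period 0)·Q(Period 0) = 536.43×2 + 311.25×11 + 364.09×11 + 220.87×3 + 1521.38×5 = 1072.86 + 3423.75 + 4004.99 + 662.61 + 7606.9 = 16771.11
Index = 19098.91 / 16771.11 × 100 = 113.8798

113.88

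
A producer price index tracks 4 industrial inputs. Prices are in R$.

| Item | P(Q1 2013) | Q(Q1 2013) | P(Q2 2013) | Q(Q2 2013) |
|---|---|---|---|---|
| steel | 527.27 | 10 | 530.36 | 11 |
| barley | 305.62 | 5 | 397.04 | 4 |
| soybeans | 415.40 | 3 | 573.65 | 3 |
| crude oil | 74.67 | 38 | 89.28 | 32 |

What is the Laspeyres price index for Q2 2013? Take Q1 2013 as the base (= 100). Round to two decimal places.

113.95

Laspeyres price index uses base-period quantities as weights.
ΣP(Q2 2013)·Q(Q1 2013) = 530.36×10 + 397.04×5 + 573.65×3 + 89.28×38 = 5303.6 + 1985.2 + 1720.95 + 3392.64 = 12402.39
ΣP(Q1 2013)·Q(Q1 2013) = 527.27×10 + 305.62×5 + 415.40×3 + 74.67×38 = 5272.7 + 1528.1 + 1246.2 + 2837.46 = 10884.46
Index = 12402.39 / 10884.46 × 100 = 113.9458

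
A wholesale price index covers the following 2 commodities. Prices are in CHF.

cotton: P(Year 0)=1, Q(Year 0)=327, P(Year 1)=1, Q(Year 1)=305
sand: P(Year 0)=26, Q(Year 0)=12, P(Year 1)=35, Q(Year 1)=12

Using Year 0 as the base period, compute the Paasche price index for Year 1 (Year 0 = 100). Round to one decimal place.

117.5

Paasche price index uses current-period quantities as weights.
ΣP(Year 1)·Q(Year 1) = 1×305 + 35×12 = 305 + 420 = 725
ΣP(Year 0)·Q(Year 1) = 1×305 + 26×12 = 305 + 312 = 617
Index = 725 / 617 × 100 = 117.5041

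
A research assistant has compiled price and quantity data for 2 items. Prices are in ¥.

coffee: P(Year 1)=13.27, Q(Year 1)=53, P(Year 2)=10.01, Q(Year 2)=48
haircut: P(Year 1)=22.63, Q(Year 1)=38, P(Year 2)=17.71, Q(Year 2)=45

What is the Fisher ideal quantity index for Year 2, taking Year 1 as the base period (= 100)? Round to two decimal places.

106.02

Laspeyres component (base-period weights):
ΣP(Year 1)Q(Year 2) = 13.27×48 + 22.63×45 = 636.96 + 1018.35 = 1655.31
ΣP(Year 1)Q(Year 1) = 13.27×53 + 22.63×38 = 703.31 + 859.94 = 1563.25
L = 1655.31 / 1563.25 × 100 = 105.8890
Paasche component (current-period weights):
ΣP(Year 2)Q(Year 2) = 10.01×48 + 17.71×45 = 480.48 + 796.95 = 1277.43
ΣP(Year 2)Q(Year 1) = 10.01×53 + 17.71×38 = 530.53 + 672.98 = 1203.51
P = 1277.43 / 1203.51 × 100 = 106.1420
Fisher = √(L × P) = √(105.8890 × 106.1420) = 106.0154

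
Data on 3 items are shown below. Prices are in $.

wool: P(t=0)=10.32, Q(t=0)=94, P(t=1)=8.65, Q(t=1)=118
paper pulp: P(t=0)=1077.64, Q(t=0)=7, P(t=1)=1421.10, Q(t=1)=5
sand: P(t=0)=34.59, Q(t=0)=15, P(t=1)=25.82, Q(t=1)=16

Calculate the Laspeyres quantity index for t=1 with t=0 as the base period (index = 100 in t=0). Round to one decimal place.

79.3

Laspeyres quantity index uses base-period prices as weights.
ΣP(t=0)·Q(t=1) = 10.32×118 + 1077.64×5 + 34.59×16 = 1217.76 + 5388.2 + 553.44 = 7159.4
ΣP(t=0)·Q(t=0) = 10.32×94 + 1077.64×7 + 34.59×15 = 970.08 + 7543.48 + 518.85 = 9032.41
Index = 7159.4 / 9032.41 × 100 = 79.2635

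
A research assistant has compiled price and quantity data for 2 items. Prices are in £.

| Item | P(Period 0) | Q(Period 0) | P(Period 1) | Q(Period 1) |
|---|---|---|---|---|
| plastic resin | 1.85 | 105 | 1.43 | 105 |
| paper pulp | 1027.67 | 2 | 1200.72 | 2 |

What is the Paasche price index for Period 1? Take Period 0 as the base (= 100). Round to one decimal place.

Paasche price index uses current-period quantities as weights.
ΣP(Period 1)·Q(Period 1) = 1.43×105 + 1200.72×2 = 150.15 + 2401.44 = 2551.59
ΣP(Period 0)·Q(Period 1) = 1.85×105 + 1027.67×2 = 194.25 + 2055.34 = 2249.59
Index = 2551.59 / 2249.59 × 100 = 113.4247

113.4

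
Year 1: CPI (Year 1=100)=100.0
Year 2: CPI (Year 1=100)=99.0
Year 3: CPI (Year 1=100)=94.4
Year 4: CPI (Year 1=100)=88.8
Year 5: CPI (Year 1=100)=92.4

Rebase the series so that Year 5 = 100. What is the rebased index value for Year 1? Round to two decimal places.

108.23

Rebased(Year 1) = 100.0 / 92.4 × 100 = 108.2251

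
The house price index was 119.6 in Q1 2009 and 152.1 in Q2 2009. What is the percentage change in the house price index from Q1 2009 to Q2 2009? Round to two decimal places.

Change = (152.1 − 119.6) / 119.6 × 100
       = 32.5 / 119.6 × 100 = 27.1739%

27.17%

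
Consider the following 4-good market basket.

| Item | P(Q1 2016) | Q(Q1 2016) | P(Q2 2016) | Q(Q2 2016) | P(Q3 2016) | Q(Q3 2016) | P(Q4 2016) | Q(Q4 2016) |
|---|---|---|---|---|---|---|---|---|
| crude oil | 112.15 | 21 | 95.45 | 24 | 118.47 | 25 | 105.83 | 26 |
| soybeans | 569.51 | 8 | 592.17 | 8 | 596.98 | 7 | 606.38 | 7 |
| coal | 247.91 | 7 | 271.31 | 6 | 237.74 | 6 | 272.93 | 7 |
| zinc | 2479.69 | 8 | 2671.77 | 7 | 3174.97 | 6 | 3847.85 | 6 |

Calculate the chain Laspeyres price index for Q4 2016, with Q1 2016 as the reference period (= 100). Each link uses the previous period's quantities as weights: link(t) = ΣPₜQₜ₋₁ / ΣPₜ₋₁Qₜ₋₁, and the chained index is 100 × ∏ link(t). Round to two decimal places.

137.88

Link Q1 2016→Q2 2016:
ΣP(Q2 2016)Q(Q1 2016) = 95.45×21 + 592.17×8 + 271.31×7 + 2671.77×8 = 2004.45 + 4737.36 + 1899.17 + 21374.16 = 30015.14
ΣP(Q1 2016)Q(Q1 2016) = 112.15×21 + 569.51×8 + 247.91×7 + 2479.69×8 = 2355.15 + 4556.08 + 1735.37 + 19837.52 = 28484.12
link = 30015.14/28484.12 = 1.053750
Link Q2 2016→Q3 2016:
ΣP(Q3 2016)Q(Q2 2016) = 118.47×24 + 596.98×8 + 237.74×6 + 3174.97×7 = 2843.28 + 4775.84 + 1426.44 + 22224.79 = 31270.35
ΣP(Q2 2016)Q(Q2 2016) = 95.45×24 + 592.17×8 + 271.31×6 + 2671.77×7 = 2290.8 + 4737.36 + 1627.86 + 18702.39 = 27358.41
link = 31270.35/27358.41 = 1.142989
Link Q3 2016→Q4 2016:
ΣP(Q4 2016)Q(Q3 2016) = 105.83×25 + 606.38×7 + 272.93×6 + 3847.85×6 = 2645.75 + 4244.66 + 1637.58 + 23087.1 = 31615.09
ΣP(Q3 2016)Q(Q3 2016) = 118.47×25 + 596.98×7 + 237.74×6 + 3174.97×6 = 2961.75 + 4178.86 + 1426.44 + 19049.82 = 27616.87
link = 31615.09/27616.87 = 1.144775
Chained index = 100 × 1.053750 × 1.142989 × 1.144775 = 137.8794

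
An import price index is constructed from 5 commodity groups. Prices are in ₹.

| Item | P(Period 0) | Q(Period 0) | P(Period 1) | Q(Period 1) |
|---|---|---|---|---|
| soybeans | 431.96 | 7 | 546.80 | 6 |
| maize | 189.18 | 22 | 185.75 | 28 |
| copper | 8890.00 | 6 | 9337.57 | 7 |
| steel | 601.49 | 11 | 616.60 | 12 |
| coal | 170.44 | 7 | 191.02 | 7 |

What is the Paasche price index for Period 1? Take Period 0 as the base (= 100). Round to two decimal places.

Paasche price index uses current-period quantities as weights.
ΣP(Period 1)·Q(Period 1) = 546.80×6 + 185.75×28 + 9337.57×7 + 616.60×12 + 191.02×7 = 3280.8 + 5201 + 65362.99 + 7399.2 + 1337.14 = 82581.13
ΣP(Period 0)·Q(Period 1) = 431.96×6 + 189.18×28 + 8890.00×7 + 601.49×12 + 170.44×7 = 2591.76 + 5297.04 + 62230 + 7217.88 + 1193.08 = 78529.76
Index = 82581.13 / 78529.76 × 100 = 105.1590

105.16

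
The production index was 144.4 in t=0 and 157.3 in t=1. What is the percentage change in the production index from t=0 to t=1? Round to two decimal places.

8.93%

Change = (157.3 − 144.4) / 144.4 × 100
       = 12.9 / 144.4 × 100 = 8.9335%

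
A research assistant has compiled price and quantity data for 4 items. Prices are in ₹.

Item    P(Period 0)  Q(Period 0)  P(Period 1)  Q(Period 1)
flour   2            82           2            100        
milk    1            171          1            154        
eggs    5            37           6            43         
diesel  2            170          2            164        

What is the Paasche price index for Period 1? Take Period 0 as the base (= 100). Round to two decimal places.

104.79

Paasche price index uses current-period quantities as weights.
ΣP(Period 1)·Q(Period 1) = 2×100 + 1×154 + 6×43 + 2×164 = 200 + 154 + 258 + 328 = 940
ΣP(Period 0)·Q(Period 1) = 2×100 + 1×154 + 5×43 + 2×164 = 200 + 154 + 215 + 328 = 897
Index = 940 / 897 × 100 = 104.7938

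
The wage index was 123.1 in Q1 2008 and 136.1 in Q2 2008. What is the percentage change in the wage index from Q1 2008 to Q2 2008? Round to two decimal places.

10.56%

Change = (136.1 − 123.1) / 123.1 × 100
       = 13.0 / 123.1 × 100 = 10.5605%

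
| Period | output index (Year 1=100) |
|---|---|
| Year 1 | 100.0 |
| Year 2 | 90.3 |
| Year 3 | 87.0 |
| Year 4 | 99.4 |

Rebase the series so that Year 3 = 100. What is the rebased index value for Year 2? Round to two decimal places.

Rebased(Year 2) = 90.3 / 87.0 × 100 = 103.7931

103.79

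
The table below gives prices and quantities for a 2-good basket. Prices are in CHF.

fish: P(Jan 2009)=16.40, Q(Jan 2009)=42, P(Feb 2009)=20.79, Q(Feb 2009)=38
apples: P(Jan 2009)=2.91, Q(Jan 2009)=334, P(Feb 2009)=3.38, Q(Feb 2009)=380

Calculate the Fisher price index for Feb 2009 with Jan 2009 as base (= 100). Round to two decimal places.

Laspeyres component (base-period weights):
ΣP(Feb 2009)Q(Jan 2009) = 20.79×42 + 3.38×334 = 873.18 + 1128.92 = 2002.1
ΣP(Jan 2009)Q(Jan 2009) = 16.40×42 + 2.91×334 = 688.8 + 971.94 = 1660.74
L = 2002.1 / 1660.74 × 100 = 120.5547
Paasche component (current-period weights):
ΣP(Feb 2009)Q(Feb 2009) = 20.79×38 + 3.38×380 = 790.02 + 1284.4 = 2074.42
ΣP(Jan 2009)Q(Feb 2009) = 16.40×38 + 2.91×380 = 623.2 + 1105.8 = 1729
P = 2074.42 / 1729 × 100 = 119.9780
Fisher = √(L × P) = √(120.5547 × 119.9780) = 120.2660

120.27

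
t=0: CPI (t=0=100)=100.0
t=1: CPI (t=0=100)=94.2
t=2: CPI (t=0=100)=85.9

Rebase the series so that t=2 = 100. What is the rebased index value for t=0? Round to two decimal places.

116.41

Rebased(t=0) = 100.0 / 85.9 × 100 = 116.4144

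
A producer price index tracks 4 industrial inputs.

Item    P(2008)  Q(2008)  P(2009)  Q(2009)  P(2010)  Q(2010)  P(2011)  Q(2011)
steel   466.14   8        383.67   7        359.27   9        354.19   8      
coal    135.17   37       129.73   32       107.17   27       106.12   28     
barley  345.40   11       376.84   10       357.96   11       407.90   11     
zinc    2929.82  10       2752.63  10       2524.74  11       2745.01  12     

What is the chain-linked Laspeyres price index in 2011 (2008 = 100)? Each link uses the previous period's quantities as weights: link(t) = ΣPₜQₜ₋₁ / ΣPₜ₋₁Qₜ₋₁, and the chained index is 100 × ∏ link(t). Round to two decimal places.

92.80

Link 2008→2009:
ΣP(2009)Q(2008) = 383.67×8 + 129.73×37 + 376.84×11 + 2752.63×10 = 3069.36 + 4800.01 + 4145.24 + 27526.3 = 39540.91
ΣP(2008)Q(2008) = 466.14×8 + 135.17×37 + 345.40×11 + 2929.82×10 = 3729.12 + 5001.29 + 3799.4 + 29298.2 = 41828.01
link = 39540.91/41828.01 = 0.945321
Link 2009→2010:
ΣP(2010)Q(2009) = 359.27×7 + 107.17×32 + 357.96×10 + 2524.74×10 = 2514.89 + 3429.44 + 3579.6 + 25247.4 = 34771.33
ΣP(2009)Q(2009) = 383.67×7 + 129.73×32 + 376.84×10 + 2752.63×10 = 2685.69 + 4151.36 + 3768.4 + 27526.3 = 38131.75
link = 34771.33/38131.75 = 0.911873
Link 2010→2011:
ΣP(2011)Q(2010) = 354.19×9 + 106.12×27 + 407.90×11 + 2745.01×11 = 3187.71 + 2865.24 + 4486.9 + 30195.11 = 40734.96
ΣP(2010)Q(2010) = 359.27×9 + 107.17×27 + 357.96×11 + 2524.74×11 = 3233.43 + 2893.59 + 3937.56 + 27772.14 = 37836.72
link = 40734.96/37836.72 = 1.076599
Chained index = 100 × 0.945321 × 0.911873 × 1.076599 = 92.8042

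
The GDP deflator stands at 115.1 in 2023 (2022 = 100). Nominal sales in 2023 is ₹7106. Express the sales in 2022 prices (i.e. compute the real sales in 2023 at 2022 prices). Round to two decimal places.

Real = Nominal ÷ (Index/100) = 7106 ÷ (115.1/100)
     = 7106 ÷ 1.151 = 6173.7619

6173.76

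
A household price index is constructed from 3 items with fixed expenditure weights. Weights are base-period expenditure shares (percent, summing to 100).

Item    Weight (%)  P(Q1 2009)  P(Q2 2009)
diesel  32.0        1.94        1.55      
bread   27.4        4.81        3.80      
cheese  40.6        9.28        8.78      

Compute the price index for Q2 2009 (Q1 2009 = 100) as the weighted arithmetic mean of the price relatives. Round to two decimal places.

85.63

diesel: 32.0 × (1.55/1.94) = 32.0 × 0.798969 = 25.5670
bread: 27.4 × (3.80/4.81) = 27.4 × 0.790021 = 21.6466
cheese: 40.6 × (8.78/9.28) = 40.6 × 0.946121 = 38.4125
Index = Σ wᵢ·(p₁ᵢ/p₀ᵢ) = 25.5670 + 21.6466 + 38.4125 = 85.6261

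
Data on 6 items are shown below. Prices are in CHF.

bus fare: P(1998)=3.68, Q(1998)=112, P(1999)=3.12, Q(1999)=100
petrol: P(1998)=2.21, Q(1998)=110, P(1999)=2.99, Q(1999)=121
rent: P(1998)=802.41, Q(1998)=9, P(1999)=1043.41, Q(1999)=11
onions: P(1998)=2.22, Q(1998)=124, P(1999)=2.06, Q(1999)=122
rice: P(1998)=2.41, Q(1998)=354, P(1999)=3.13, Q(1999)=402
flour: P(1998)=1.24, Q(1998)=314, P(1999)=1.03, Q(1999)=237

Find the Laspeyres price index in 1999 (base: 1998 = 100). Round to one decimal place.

Laspeyres price index uses base-period quantities as weights.
ΣP(1999)·Q(1998) = 3.12×112 + 2.99×110 + 1043.41×9 + 2.06×124 + 3.13×354 + 1.03×314 = 349.44 + 328.9 + 9390.69 + 255.44 + 1108.02 + 323.42 = 11755.91
ΣP(1998)·Q(1998) = 3.68×112 + 2.21×110 + 802.41×9 + 2.22×124 + 2.41×354 + 1.24×314 = 412.16 + 243.1 + 7221.69 + 275.28 + 853.14 + 389.36 = 9394.73
Index = 11755.91 / 9394.73 × 100 = 125.1330

125.1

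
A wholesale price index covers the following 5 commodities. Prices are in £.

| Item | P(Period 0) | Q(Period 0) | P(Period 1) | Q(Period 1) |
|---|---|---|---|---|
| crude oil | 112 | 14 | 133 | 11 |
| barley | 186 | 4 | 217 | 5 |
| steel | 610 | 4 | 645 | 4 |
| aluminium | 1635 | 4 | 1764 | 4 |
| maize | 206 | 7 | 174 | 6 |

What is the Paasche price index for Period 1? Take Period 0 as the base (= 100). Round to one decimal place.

Paasche price index uses current-period quantities as weights.
ΣP(Period 1)·Q(Period 1) = 133×11 + 217×5 + 645×4 + 1764×4 + 174×6 = 1463 + 1085 + 2580 + 7056 + 1044 = 13228
ΣP(Period 0)·Q(Period 1) = 112×11 + 186×5 + 610×4 + 1635×4 + 206×6 = 1232 + 930 + 2440 + 6540 + 1236 = 12378
Index = 13228 / 12378 × 100 = 106.8670

106.9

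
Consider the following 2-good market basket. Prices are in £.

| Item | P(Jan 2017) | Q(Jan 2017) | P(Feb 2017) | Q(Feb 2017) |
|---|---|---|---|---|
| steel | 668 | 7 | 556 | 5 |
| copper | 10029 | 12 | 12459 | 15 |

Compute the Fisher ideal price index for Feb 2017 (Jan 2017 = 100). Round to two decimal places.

Laspeyres component (base-period weights):
ΣP(Feb 2017)Q(Jan 2017) = 556×7 + 12459×12 = 3892 + 149508 = 153400
ΣP(Jan 2017)Q(Jan 2017) = 668×7 + 10029×12 = 4676 + 120348 = 125024
L = 153400 / 125024 × 100 = 122.6964
Paasche component (current-period weights):
ΣP(Feb 2017)Q(Feb 2017) = 556×5 + 12459×15 = 2780 + 186885 = 189665
ΣP(Jan 2017)Q(Feb 2017) = 668×5 + 10029×15 = 3340 + 150435 = 153775
P = 189665 / 153775 × 100 = 123.3393
Fisher = √(L × P) = √(122.6964 × 123.3393) = 123.0174

123.02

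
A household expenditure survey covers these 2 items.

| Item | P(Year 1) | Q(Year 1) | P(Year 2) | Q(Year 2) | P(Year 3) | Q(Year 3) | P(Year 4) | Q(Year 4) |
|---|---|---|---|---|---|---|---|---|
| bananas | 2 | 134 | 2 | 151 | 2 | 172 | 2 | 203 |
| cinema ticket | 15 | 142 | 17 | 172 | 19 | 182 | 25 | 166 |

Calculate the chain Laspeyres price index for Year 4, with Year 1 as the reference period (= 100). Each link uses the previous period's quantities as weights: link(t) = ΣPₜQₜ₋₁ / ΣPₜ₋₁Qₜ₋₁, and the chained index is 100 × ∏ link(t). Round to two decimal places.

159.32

Link Year 1→Year 2:
ΣP(Year 2)Q(Year 1) = 2×134 + 17×142 = 268 + 2414 = 2682
ΣP(Year 1)Q(Year 1) = 2×134 + 15×142 = 268 + 2130 = 2398
link = 2682/2398 = 1.118432
Link Year 2→Year 3:
ΣP(Year 3)Q(Year 2) = 2×151 + 19×172 = 302 + 3268 = 3570
ΣP(Year 2)Q(Year 2) = 2×151 + 17×172 = 302 + 2924 = 3226
link = 3570/3226 = 1.106634
Link Year 3→Year 4:
ΣP(Year 4)Q(Year 3) = 2×172 + 25×182 = 344 + 4550 = 4894
ΣP(Year 3)Q(Year 3) = 2×172 + 19×182 = 344 + 3458 = 3802
link = 4894/3802 = 1.287217
Chained index = 100 × 1.118432 × 1.106634 × 1.287217 = 159.3182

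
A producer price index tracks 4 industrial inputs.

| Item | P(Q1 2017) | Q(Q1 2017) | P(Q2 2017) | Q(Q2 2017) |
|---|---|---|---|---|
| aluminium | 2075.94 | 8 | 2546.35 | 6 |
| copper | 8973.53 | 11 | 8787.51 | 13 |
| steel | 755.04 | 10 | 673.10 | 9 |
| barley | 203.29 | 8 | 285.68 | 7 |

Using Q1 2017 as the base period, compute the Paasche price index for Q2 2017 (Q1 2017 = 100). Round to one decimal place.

100.2

Paasche price index uses current-period quantities as weights.
ΣP(Q2 2017)·Q(Q2 2017) = 2546.35×6 + 8787.51×13 + 673.10×9 + 285.68×7 = 15278.1 + 114237.63 + 6057.9 + 1999.76 = 137573.39
ΣP(Q1 2017)·Q(Q2 2017) = 2075.94×6 + 8973.53×13 + 755.04×9 + 203.29×7 = 12455.64 + 116655.89 + 6795.36 + 1423.03 = 137329.92
Index = 137573.39 / 137329.92 × 100 = 100.1773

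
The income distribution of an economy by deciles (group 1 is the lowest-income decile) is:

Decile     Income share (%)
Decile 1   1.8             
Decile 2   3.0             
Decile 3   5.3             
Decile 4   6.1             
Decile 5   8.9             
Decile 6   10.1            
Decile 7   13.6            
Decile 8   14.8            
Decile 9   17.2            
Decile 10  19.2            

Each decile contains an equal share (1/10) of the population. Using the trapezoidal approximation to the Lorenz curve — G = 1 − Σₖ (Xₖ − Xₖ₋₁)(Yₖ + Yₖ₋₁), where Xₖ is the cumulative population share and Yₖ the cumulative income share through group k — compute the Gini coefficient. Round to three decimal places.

0.327

Cumulative income shares Yₖ: 0.0180, 0.0480, 0.1010, 0.1620, 0.2510, 0.3520, 0.4880, 0.6360, 0.8080, 1.0000
Σ (Xₖ−Xₖ₋₁)(Yₖ+Yₖ₋₁) = (1/10)(0.0180+0.0000) + (1/10)(0.0480+0.0180) + (1/10)(0.1010+0.0480) + (1/10)(0.1620+0.1010) + (1/10)(0.2510+0.1620) + (1/10)(0.3520+0.2510) + (1/10)(0.4880+0.3520) + (1/10)(0.6360+0.4880) + (1/10)(0.8080+0.6360) + (1/10)(1.0000+0.8080)
  = 0.0018 + 0.0066 + 0.0149 + 0.0263 + 0.0413 + 0.0603 + 0.0840 + 0.1124 + 0.1444 + 0.1808 = 0.6728
G = 1 − 0.6728 = 0.3272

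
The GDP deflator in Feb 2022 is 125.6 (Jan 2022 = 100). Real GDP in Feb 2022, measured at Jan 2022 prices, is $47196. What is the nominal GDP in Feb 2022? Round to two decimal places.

59278.18

Nominal = Real × (Index/100) = 47196 × (125.6/100)
        = 47196 × 1.256 = 59278.1760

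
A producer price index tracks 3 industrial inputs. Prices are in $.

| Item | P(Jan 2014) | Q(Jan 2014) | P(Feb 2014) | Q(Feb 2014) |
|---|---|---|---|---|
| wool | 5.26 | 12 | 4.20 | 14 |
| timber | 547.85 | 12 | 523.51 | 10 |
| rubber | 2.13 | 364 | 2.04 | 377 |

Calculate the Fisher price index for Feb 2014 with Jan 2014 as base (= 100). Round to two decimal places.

Laspeyres component (base-period weights):
ΣP(Feb 2014)Q(Jan 2014) = 4.20×12 + 523.51×12 + 2.04×364 = 50.4 + 6282.12 + 742.56 = 7075.08
ΣP(Jan 2014)Q(Jan 2014) = 5.26×12 + 547.85×12 + 2.13×364 = 63.12 + 6574.2 + 775.32 = 7412.64
L = 7075.08 / 7412.64 × 100 = 95.4462
Paasche component (current-period weights):
ΣP(Feb 2014)Q(Feb 2014) = 4.20×14 + 523.51×10 + 2.04×377 = 58.8 + 5235.1 + 769.08 = 6062.98
ΣP(Jan 2014)Q(Feb 2014) = 5.26×14 + 547.85×10 + 2.13×377 = 73.64 + 5478.5 + 803.01 = 6355.15
P = 6062.98 / 6355.15 × 100 = 95.4026
Fisher = √(L × P) = √(95.4462 × 95.4026) = 95.4244

95.42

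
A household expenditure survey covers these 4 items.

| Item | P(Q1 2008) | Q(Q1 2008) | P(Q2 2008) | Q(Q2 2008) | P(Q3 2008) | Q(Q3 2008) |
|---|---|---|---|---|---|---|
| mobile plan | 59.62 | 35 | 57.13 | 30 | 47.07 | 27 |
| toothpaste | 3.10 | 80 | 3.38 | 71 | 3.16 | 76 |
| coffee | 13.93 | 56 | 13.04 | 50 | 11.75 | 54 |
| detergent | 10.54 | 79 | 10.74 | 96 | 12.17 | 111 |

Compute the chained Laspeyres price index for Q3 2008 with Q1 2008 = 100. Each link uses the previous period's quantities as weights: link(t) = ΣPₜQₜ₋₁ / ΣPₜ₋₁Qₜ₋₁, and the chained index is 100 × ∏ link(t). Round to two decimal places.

Link Q1 2008→Q2 2008:
ΣP(Q2 2008)Q(Q1 2008) = 57.13×35 + 3.38×80 + 13.04×56 + 10.74×79 = 1999.55 + 270.4 + 730.24 + 848.46 = 3848.65
ΣP(Q1 2008)Q(Q1 2008) = 59.62×35 + 3.10×80 + 13.93×56 + 10.54×79 = 2086.7 + 248 + 780.08 + 832.66 = 3947.44
link = 3848.65/3947.44 = 0.974974
Link Q2 2008→Q3 2008:
ΣP(Q3 2008)Q(Q2 2008) = 47.07×30 + 3.16×71 + 11.75×50 + 12.17×96 = 1412.1 + 224.36 + 587.5 + 1168.32 = 3392.28
ΣP(Q2 2008)Q(Q2 2008) = 57.13×30 + 3.38×71 + 13.04×50 + 10.74×96 = 1713.9 + 239.98 + 652 + 1031.04 = 3636.92
link = 3392.28/3636.92 = 0.932734
Chained index = 100 × 0.974974 × 0.932734 = 90.9391

90.94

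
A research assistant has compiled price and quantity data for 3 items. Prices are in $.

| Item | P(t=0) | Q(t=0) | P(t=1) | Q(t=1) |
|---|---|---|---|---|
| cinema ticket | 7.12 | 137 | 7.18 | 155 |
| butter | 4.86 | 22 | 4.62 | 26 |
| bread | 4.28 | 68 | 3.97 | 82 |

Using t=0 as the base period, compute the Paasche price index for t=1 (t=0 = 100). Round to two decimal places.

Paasche price index uses current-period quantities as weights.
ΣP(t=1)·Q(t=1) = 7.18×155 + 4.62×26 + 3.97×82 = 1112.9 + 120.12 + 325.54 = 1558.56
ΣP(t=0)·Q(t=1) = 7.12×155 + 4.86×26 + 4.28×82 = 1103.6 + 126.36 + 350.96 = 1580.92
Index = 1558.56 / 1580.92 × 100 = 98.5856

98.59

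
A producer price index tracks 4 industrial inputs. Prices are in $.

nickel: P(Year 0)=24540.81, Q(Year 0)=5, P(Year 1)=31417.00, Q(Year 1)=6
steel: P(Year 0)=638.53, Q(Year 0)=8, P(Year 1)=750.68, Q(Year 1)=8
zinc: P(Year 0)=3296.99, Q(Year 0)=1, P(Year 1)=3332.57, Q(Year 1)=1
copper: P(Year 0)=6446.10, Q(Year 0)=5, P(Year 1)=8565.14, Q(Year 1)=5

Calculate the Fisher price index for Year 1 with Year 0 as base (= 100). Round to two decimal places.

128.10

Laspeyres component (base-period weights):
ΣP(Year 1)Q(Year 0) = 31417.00×5 + 750.68×8 + 3332.57×1 + 8565.14×5 = 157085 + 6005.44 + 3332.57 + 42825.7 = 209248.71
ΣP(Year 0)Q(Year 0) = 24540.81×5 + 638.53×8 + 3296.99×1 + 6446.10×5 = 122704.05 + 5108.24 + 3296.99 + 32230.5 = 163339.78
L = 209248.71 / 163339.78 × 100 = 128.1064
Paasche component (current-period weights):
ΣP(Year 1)Q(Year 1) = 31417.00×6 + 750.68×8 + 3332.57×1 + 8565.14×5 = 188502 + 6005.44 + 3332.57 + 42825.7 = 240665.71
ΣP(Year 0)Q(Year 1) = 24540.81×6 + 638.53×8 + 3296.99×1 + 6446.10×5 = 147244.86 + 5108.24 + 3296.99 + 32230.5 = 187880.59
P = 240665.71 / 187880.59 × 100 = 128.0950
Fisher = √(L × P) = √(128.1064 × 128.0950) = 128.1007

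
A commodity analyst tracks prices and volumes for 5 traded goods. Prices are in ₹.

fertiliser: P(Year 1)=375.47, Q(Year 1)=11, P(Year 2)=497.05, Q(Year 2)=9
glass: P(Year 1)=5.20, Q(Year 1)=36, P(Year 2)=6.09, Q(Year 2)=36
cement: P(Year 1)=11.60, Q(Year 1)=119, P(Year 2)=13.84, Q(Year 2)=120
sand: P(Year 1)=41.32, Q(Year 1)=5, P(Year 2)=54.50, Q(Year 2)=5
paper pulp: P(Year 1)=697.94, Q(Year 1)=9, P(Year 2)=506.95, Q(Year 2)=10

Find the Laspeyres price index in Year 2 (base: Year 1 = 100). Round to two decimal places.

Laspeyres price index uses base-period quantities as weights.
ΣP(Year 2)·Q(Year 1) = 497.05×11 + 6.09×36 + 13.84×119 + 54.50×5 + 506.95×9 = 5467.55 + 219.24 + 1646.96 + 272.5 + 4562.55 = 12168.8
ΣP(Year 1)·Q(Year 1) = 375.47×11 + 5.20×36 + 11.60×119 + 41.32×5 + 697.94×9 = 4130.17 + 187.2 + 1380.4 + 206.6 + 6281.46 = 12185.83
Index = 12168.8 / 12185.83 × 100 = 99.8602

99.86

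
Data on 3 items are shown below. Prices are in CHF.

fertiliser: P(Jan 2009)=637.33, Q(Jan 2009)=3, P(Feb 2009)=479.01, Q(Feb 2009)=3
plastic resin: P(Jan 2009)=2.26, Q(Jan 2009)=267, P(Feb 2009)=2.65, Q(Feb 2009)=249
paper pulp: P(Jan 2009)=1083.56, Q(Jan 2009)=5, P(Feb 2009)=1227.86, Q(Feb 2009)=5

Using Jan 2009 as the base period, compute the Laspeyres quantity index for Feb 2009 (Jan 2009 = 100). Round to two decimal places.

Laspeyres quantity index uses base-period prices as weights.
ΣP(Jan 2009)·Q(Feb 2009) = 637.33×3 + 2.26×249 + 1083.56×5 = 1911.99 + 562.74 + 5417.8 = 7892.53
ΣP(Jan 2009)·Q(Jan 2009) = 637.33×3 + 2.26×267 + 1083.56×5 = 1911.99 + 603.42 + 5417.8 = 7933.21
Index = 7892.53 / 7933.21 × 100 = 99.4872

99.49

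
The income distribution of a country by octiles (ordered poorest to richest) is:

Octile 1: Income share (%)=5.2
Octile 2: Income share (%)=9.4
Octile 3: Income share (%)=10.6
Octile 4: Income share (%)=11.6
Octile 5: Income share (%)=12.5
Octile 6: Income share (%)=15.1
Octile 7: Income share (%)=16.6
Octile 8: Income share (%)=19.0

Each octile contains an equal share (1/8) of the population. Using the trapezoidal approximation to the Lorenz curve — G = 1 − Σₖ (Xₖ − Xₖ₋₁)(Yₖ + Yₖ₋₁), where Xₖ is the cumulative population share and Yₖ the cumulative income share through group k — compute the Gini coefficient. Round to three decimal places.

0.184

Cumulative income shares Yₖ: 0.0520, 0.1460, 0.2520, 0.3680, 0.4930, 0.6440, 0.8100, 1.0000
Σ (Xₖ−Xₖ₋₁)(Yₖ+Yₖ₋₁) = (1/8)(0.0520+0.0000) + (1/8)(0.1460+0.0520) + (1/8)(0.2520+0.1460) + (1/8)(0.3680+0.2520) + (1/8)(0.4930+0.3680) + (1/8)(0.6440+0.4930) + (1/8)(0.8100+0.6440) + (1/8)(1.0000+0.8100)
  = 0.0065 + 0.0248 + 0.0498 + 0.0775 + 0.1076 + 0.1421 + 0.1818 + 0.2263 = 0.8163
G = 1 − 0.8163 = 0.1837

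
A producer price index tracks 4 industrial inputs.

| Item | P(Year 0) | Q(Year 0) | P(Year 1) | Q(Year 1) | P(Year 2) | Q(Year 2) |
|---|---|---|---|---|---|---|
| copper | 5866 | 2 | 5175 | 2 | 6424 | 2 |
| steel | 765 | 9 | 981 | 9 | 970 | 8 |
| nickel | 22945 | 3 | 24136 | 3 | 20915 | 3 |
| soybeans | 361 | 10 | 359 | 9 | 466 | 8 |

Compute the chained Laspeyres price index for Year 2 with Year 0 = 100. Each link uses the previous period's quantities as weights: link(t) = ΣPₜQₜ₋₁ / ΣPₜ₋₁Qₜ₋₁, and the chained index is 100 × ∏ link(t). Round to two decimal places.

97.57

Link Year 0→Year 1:
ΣP(Year 1)Q(Year 0) = 5175×2 + 981×9 + 24136×3 + 359×10 = 10350 + 8829 + 72408 + 3590 = 95177
ΣP(Year 0)Q(Year 0) = 5866×2 + 765×9 + 22945×3 + 361×10 = 11732 + 6885 + 68835 + 3610 = 91062
link = 95177/91062 = 1.045189
Link Year 1→Year 2:
ΣP(Year 2)Q(Year 1) = 6424×2 + 970×9 + 20915×3 + 466×9 = 12848 + 8730 + 62745 + 4194 = 88517
ΣP(Year 1)Q(Year 1) = 5175×2 + 981×9 + 24136×3 + 359×9 = 10350 + 8829 + 72408 + 3231 = 94818
link = 88517/94818 = 0.933546
Chained index = 100 × 1.045189 × 0.933546 = 97.5732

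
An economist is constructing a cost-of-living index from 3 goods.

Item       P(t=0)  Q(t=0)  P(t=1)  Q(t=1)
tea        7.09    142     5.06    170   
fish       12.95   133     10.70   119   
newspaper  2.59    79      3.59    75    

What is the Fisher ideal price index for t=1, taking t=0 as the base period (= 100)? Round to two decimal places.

Laspeyres component (base-period weights):
ΣP(t=1)Q(t=0) = 5.06×142 + 10.70×133 + 3.59×79 = 718.52 + 1423.1 + 283.61 = 2425.23
ΣP(t=0)Q(t=0) = 7.09×142 + 12.95×133 + 2.59×79 = 1006.78 + 1722.35 + 204.61 = 2933.74
L = 2425.23 / 2933.74 × 100 = 82.6668
Paasche component (current-period weights):
ΣP(t=1)Q(t=1) = 5.06×170 + 10.70×119 + 3.59×75 = 860.2 + 1273.3 + 269.25 = 2402.75
ΣP(t=0)Q(t=1) = 7.09×170 + 12.95×119 + 2.59×75 = 1205.3 + 1541.05 + 194.25 = 2940.6
P = 2402.75 / 2940.6 × 100 = 81.7095
Fisher = √(L × P) = √(82.6668 × 81.7095) = 82.1868

82.19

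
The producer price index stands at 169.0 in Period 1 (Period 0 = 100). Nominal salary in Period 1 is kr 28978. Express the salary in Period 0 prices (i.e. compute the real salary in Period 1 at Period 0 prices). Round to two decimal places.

17146.75

Real = Nominal ÷ (Index/100) = 28978 ÷ (169.0/100)
     = 28978 ÷ 1.690 = 17146.7456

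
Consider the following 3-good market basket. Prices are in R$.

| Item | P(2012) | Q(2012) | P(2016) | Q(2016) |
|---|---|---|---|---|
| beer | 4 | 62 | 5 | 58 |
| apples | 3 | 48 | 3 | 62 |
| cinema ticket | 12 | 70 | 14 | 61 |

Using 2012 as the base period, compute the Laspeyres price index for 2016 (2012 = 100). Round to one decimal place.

116.4

Laspeyres price index uses base-period quantities as weights.
ΣP(2016)·Q(2012) = 5×62 + 3×48 + 14×70 = 310 + 144 + 980 = 1434
ΣP(2012)·Q(2012) = 4×62 + 3×48 + 12×70 = 248 + 144 + 840 = 1232
Index = 1434 / 1232 × 100 = 116.3961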